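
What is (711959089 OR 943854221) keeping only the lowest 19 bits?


Step 1: 711959089 | 943854221 = 980398781
Step 2: 980398781 & 524287 = 504509

504509


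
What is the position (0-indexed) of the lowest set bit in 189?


0b10111101. Lowest set bit at position 0

0


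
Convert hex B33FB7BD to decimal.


B33FB7BD hex = 3007297469 decimal

3007297469


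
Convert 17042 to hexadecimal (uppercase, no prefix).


17042 = 4292 hex

4292


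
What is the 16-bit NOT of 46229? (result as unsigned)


~0b1011010010010101 = 0b100101101101010 = 19306 (16-bit unsigned)

19306


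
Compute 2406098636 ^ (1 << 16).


2406098636 ^ (1 << 16) = 2406098636 ^ 65536 = 2406164172

2406164172


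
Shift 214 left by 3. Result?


0b11010110 << 3 = 0b11010110000 = 1712

1712


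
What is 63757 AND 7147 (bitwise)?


0b1111100100001101 & 0b1101111101011 = 0b1100100001001 = 6409

6409


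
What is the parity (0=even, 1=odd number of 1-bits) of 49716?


0b1100001000110100 has 6 ones => parity 0

0


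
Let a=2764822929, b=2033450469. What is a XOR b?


2764822929 ^ 2033450469 = 3724026996

3724026996


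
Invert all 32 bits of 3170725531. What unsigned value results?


3170725531 ^ 4294967295 = 1124241764

1124241764


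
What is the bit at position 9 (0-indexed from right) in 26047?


0b110010110111111, position 9 = 0

0


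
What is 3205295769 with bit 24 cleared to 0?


3205295769 & ~(1 << 24) = 3188518553

3188518553


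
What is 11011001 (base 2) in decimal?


11011001 in decimal = 217

217


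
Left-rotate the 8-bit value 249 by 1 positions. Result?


Rotate 0b11111001 left by 1 (8-bit) = 0b11110011 = 243

243


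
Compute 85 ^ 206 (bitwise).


0b1010101 ^ 0b11001110 = 0b10011011 = 155

155


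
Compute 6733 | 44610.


0b1101001001101 | 0b1010111001000010 = 0b1011111001001111 = 48719

48719


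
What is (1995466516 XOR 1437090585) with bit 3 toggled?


Step 1: 1995466516 ^ 1437090585 = 592978957
Step 2: 592978957 ^ (1 << 3) = 592978957 ^ 8 = 592978949

592978949


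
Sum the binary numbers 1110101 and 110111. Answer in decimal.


1110101 + 110111 = 10101100 = 172

172


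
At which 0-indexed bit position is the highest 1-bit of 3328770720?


0b11000110011010010000001010100000. Highest set bit at position 31

31


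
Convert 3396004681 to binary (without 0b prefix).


3396004681 = 11001010011010101110101101001001 in binary

11001010011010101110101101001001


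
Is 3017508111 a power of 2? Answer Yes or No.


0b10110011110110111000010100001111. Multiple bits set => No

No


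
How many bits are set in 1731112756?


0b1100111001011101010111100110100 has 18 set bits

18


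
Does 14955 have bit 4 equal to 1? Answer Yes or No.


0b11101001101011, bit 4 = 0. No

No


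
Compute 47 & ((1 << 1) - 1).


47 & 1 = 1

1


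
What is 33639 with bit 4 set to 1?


33639 | (1 << 4) = 33639 | 16 = 33655

33655


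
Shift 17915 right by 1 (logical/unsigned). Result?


0b100010111111011 >> 1 = 0b10001011111101 = 8957

8957


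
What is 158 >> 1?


0b10011110 >> 1 = 0b1001111 = 79

79


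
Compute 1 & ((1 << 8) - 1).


1 & 255 = 1

1


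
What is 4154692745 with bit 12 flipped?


4154692745 ^ (1 << 12) = 4154692745 ^ 4096 = 4154688649

4154688649


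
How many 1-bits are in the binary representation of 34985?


0b1000100010101001 has 6 set bits

6


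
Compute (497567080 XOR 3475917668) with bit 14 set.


Step 1: 497567080 ^ 3475917668 = 3532000780
Step 2: 3532000780 | (1 << 14) = 3532000780 | 16384 = 3532017164

3532017164


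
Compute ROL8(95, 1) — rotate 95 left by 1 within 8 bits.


Rotate 0b1011111 left by 1 (8-bit) = 0b10111110 = 190

190


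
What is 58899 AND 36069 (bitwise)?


0b1110011000010011 & 0b1000110011100101 = 0b1000010000000001 = 33793

33793


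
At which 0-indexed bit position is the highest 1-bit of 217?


0b11011001. Highest set bit at position 7

7


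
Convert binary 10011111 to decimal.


10011111 in decimal = 159

159


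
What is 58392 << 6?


0b1110010000011000 << 6 = 0b1110010000011000000000 = 3737088

3737088


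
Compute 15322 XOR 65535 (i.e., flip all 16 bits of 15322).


15322 ^ 65535 = 50213

50213


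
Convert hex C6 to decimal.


C6 hex = 198 decimal

198


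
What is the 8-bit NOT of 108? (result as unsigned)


~0b1101100 = 0b10010011 = 147 (8-bit unsigned)

147


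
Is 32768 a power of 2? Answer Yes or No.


0b1000000000000000. Only one bit set => Yes

Yes


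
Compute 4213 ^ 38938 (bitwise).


0b1000001110101 ^ 0b1001100000011010 = 0b1000100001101111 = 34927

34927


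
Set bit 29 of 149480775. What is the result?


149480775 | (1 << 29) = 149480775 | 536870912 = 686351687

686351687


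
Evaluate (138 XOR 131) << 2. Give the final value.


Step 1: 138 ^ 131 = 9
Step 2: 9 << 2 = 36

36


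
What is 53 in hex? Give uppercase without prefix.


53 = 35 hex

35


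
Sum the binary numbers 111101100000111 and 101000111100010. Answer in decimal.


111101100000111 + 101000111100010 = 1100110011101001 = 52457

52457


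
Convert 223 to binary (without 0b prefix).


223 = 11011111 in binary

11011111


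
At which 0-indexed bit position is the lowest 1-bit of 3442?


0b110101110010. Lowest set bit at position 1

1


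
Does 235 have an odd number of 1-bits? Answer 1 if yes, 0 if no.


0b11101011 has 6 ones => parity 0

0


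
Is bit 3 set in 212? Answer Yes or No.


0b11010100, bit 3 = 0. No

No


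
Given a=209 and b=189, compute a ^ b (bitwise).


209 ^ 189 = 108

108


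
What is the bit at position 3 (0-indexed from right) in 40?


0b101000, position 3 = 1

1


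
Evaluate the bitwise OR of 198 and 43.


0b11000110 | 0b101011 = 0b11101111 = 239

239


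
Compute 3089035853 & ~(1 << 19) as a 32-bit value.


3089035853 & ~(1 << 19) = 3088511565

3088511565


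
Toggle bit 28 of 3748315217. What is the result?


3748315217 ^ (1 << 28) = 3748315217 ^ 268435456 = 3479879761

3479879761


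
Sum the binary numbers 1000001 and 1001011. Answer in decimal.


1000001 + 1001011 = 10001100 = 140

140


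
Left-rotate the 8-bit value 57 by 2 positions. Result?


Rotate 0b111001 left by 2 (8-bit) = 0b11100100 = 228

228


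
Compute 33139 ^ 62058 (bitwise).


0b1000000101110011 ^ 0b1111001001101010 = 0b111001100011001 = 29465

29465


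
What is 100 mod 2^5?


100 & 31 = 4

4


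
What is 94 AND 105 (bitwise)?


0b1011110 & 0b1101001 = 0b1001000 = 72

72


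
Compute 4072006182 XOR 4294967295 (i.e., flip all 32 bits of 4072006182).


4072006182 ^ 4294967295 = 222961113

222961113


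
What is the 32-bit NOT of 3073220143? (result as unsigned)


~0b10110111001011011001111000101111 = 0b1001000110100100110000111010000 = 1221747152 (32-bit unsigned)

1221747152


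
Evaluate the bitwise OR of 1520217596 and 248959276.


0b1011010100111001010110111111100 | 0b1110110101101101000100101100 = 0b1011110110111101111110111111100 = 1591672316

1591672316


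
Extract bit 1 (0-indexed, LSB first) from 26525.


0b110011110011101, position 1 = 0

0


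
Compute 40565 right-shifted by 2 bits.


0b1001111001110101 >> 2 = 0b10011110011101 = 10141

10141


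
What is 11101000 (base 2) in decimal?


11101000 in decimal = 232

232


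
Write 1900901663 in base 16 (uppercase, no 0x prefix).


1900901663 = 714D751F hex

714D751F


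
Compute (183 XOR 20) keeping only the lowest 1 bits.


Step 1: 183 ^ 20 = 163
Step 2: 163 & 1 = 1

1


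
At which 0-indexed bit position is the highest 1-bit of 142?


0b10001110. Highest set bit at position 7

7


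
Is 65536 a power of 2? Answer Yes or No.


0b10000000000000000. Only one bit set => Yes

Yes


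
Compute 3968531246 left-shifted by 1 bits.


0b11101100100010101111101100101110 << 1 = 0b111011001000101011111011001011100 = 7937062492

7937062492


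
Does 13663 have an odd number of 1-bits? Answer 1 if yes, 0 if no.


0b11010101011111 has 10 ones => parity 0

0


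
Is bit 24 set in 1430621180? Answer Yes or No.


0b1010101010001011000101111111100, bit 24 = 1. Yes

Yes


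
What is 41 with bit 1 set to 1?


41 | (1 << 1) = 41 | 2 = 43

43


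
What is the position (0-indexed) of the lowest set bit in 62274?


0b1111001101000010. Lowest set bit at position 1

1


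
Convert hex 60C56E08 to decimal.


60C56E08 hex = 1623551496 decimal

1623551496


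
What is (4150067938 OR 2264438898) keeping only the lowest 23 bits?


Step 1: 4150067938 | 2264438898 = 4160592626
Step 2: 4160592626 & 8388607 = 8231666

8231666


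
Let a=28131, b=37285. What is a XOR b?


28131 ^ 37285 = 64582

64582


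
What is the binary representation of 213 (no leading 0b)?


213 = 11010101 in binary

11010101


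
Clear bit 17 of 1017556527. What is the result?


1017556527 & ~(1 << 17) = 1017425455

1017425455


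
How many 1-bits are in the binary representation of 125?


0b1111101 has 6 set bits

6


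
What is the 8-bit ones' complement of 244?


244 ^ 255 = 11

11


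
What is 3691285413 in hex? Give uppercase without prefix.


3691285413 = DC048BA5 hex

DC048BA5


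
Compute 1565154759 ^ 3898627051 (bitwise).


0b1011101010010100101110111000111 ^ 0b11101000011000000101001111101011 = 0b10110101001010100000111000101100 = 3039432236

3039432236


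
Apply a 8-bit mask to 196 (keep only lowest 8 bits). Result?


196 & 255 = 196

196


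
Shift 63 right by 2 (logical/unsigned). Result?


0b111111 >> 2 = 0b1111 = 15

15


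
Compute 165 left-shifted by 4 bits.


0b10100101 << 4 = 0b101001010000 = 2640

2640


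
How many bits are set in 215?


0b11010111 has 6 set bits

6


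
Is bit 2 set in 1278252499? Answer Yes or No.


0b1001100001100001001010111010011, bit 2 = 0. No

No


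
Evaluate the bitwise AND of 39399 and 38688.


0b1001100111100111 & 0b1001011100100000 = 0b1001000100100000 = 37152

37152


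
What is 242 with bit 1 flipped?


242 ^ (1 << 1) = 242 ^ 2 = 240

240


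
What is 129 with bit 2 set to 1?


129 | (1 << 2) = 129 | 4 = 133

133


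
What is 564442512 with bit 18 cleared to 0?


564442512 & ~(1 << 18) = 564180368

564180368


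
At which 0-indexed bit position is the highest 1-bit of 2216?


0b100010101000. Highest set bit at position 11

11


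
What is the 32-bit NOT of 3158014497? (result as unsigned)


~0b10111100001110110111101000100001 = 0b1000011110001001000010111011110 = 1136952798 (32-bit unsigned)

1136952798


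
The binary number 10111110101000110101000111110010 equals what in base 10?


10111110101000110101000111110010 in decimal = 3198374386

3198374386


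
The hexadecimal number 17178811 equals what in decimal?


17178811 hex = 387418129 decimal

387418129


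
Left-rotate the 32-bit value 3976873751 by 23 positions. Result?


Rotate 0b11101101000010100100011100010111 left by 23 (32-bit) = 0b10001011111101101000010100100011 = 2348188963

2348188963


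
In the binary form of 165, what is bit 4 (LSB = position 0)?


0b10100101, position 4 = 0

0


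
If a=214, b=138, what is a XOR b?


214 ^ 138 = 92

92


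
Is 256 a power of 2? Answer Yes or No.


0b100000000. Only one bit set => Yes

Yes


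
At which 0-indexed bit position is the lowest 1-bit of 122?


0b1111010. Lowest set bit at position 1

1


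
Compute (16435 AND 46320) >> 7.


Step 1: 16435 & 46320 = 48
Step 2: 48 >> 7 = 0

0


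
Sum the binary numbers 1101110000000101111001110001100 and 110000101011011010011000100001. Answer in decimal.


1101110000000101111001110001100 + 110000101011011010011000100001 = 10011110101100001001100110101101 = 2662373805

2662373805


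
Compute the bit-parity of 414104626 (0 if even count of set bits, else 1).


0b11000101011101011110000110010 has 15 ones => parity 1

1


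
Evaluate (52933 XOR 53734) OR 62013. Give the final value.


Step 1: 52933 ^ 53734 = 7971
Step 2: 7971 | 62013 = 65343

65343


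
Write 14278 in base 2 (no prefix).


14278 = 11011111000110 in binary

11011111000110


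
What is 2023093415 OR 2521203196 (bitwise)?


0b1111000100101011111010010100111 | 0b10010110010001101000000111111100 = 0b11111110110101111111010111111111 = 4275566079

4275566079


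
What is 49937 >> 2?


0b1100001100010001 >> 2 = 0b11000011000100 = 12484

12484


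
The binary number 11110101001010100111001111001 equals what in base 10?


11110101001010100111001111001 in decimal = 514150009

514150009


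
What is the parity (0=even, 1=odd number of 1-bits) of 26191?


0b110011001001111 has 9 ones => parity 1

1


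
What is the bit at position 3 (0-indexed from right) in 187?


0b10111011, position 3 = 1

1


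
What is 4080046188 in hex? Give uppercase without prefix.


4080046188 = F330906C hex

F330906C


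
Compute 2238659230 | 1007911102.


0b10000101011011110011101010011110 | 0b111100000100111000000010111110 = 0b10111101011111111011101010111110 = 3179264702

3179264702


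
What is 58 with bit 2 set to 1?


58 | (1 << 2) = 58 | 4 = 62

62


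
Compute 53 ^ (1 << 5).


53 ^ (1 << 5) = 53 ^ 32 = 21

21


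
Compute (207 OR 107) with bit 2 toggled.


Step 1: 207 | 107 = 239
Step 2: 239 ^ (1 << 2) = 239 ^ 4 = 235

235


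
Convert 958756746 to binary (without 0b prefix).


958756746 = 111001001001010111011110001010 in binary

111001001001010111011110001010


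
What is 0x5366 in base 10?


5366 hex = 21350 decimal

21350


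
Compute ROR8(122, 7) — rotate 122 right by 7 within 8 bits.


Rotate 0b1111010 right by 7 (8-bit) = 0b11110100 = 244

244


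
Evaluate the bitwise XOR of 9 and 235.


0b1001 ^ 0b11101011 = 0b11100010 = 226

226


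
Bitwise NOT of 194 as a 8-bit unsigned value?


~0b11000010 = 0b111101 = 61 (8-bit unsigned)

61


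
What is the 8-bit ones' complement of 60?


60 ^ 255 = 195

195


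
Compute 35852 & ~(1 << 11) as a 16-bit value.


35852 & ~(1 << 11) = 33804

33804


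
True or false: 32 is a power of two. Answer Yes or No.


0b100000. Only one bit set => Yes

Yes


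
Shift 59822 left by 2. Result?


0b1110100110101110 << 2 = 0b111010011010111000 = 239288

239288


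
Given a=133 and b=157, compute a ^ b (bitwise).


133 ^ 157 = 24

24


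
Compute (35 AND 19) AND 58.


Step 1: 35 & 19 = 3
Step 2: 3 & 58 = 2

2


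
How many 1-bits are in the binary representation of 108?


0b1101100 has 4 set bits

4


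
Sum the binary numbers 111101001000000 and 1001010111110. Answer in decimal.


111101001000000 + 1001010111110 = 1000110011111110 = 36094

36094


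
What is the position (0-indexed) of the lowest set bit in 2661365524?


0b10011110101000010011011100010100. Lowest set bit at position 2

2


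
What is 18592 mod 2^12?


18592 & 4095 = 2208

2208


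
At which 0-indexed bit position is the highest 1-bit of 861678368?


0b110011010111000010101100100000. Highest set bit at position 29

29


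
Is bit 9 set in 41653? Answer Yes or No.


0b1010001010110101, bit 9 = 1. Yes

Yes


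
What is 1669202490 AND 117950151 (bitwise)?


0b1100011011111100000001000111010 & 0b111000001111100011011000111 = 0b11000001100000001000000010 = 50725378

50725378


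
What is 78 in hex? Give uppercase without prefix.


78 = 4E hex

4E


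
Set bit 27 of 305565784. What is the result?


305565784 | (1 << 27) = 305565784 | 134217728 = 439783512

439783512


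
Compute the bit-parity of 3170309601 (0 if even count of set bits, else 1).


0b10111100111101110001010111100001 has 19 ones => parity 1

1


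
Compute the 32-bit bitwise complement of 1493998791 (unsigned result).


~0b1011001000011001001110011000111 = 0b10100110111100110110001100111000 = 2800968504 (32-bit unsigned)

2800968504


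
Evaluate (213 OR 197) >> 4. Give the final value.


Step 1: 213 | 197 = 213
Step 2: 213 >> 4 = 13

13


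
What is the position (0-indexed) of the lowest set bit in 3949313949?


0b11101011011001011011111110011101. Lowest set bit at position 0

0


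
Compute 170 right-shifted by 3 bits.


0b10101010 >> 3 = 0b10101 = 21

21


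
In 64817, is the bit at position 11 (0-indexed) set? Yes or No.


0b1111110100110001, bit 11 = 1. Yes

Yes


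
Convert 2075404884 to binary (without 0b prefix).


2075404884 = 1111011101101000010101001010100 in binary

1111011101101000010101001010100


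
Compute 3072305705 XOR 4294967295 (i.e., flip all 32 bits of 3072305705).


3072305705 ^ 4294967295 = 1222661590

1222661590


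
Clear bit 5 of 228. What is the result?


228 & ~(1 << 5) = 196

196


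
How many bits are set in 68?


0b1000100 has 2 set bits

2


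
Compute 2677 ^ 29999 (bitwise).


0b101001110101 ^ 0b111010100101111 = 0b111111101011010 = 32602

32602


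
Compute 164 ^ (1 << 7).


164 ^ (1 << 7) = 164 ^ 128 = 36

36


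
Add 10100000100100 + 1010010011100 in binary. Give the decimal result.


10100000100100 + 1010010011100 = 11110011000000 = 15552

15552


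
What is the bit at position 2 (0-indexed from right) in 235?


0b11101011, position 2 = 0

0


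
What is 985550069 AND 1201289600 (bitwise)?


0b111010101111100100110011110101 & 0b1000111100110100011100110000000 = 0b10100110100000100010000000 = 43649152

43649152


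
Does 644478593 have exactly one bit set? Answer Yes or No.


0b100110011010011111011010000001. Multiple bits set => No

No


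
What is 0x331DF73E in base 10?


331DF73E hex = 857601854 decimal

857601854


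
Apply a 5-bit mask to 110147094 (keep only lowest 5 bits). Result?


110147094 & 31 = 22

22


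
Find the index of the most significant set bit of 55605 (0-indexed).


0b1101100100110101. Highest set bit at position 15

15


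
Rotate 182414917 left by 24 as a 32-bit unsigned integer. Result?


Rotate 0b1010110111110110111001000101 left by 24 (32-bit) = 0b1000101000010101101111101101110 = 1158340462

1158340462


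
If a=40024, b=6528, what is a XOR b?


40024 ^ 6528 = 34264

34264


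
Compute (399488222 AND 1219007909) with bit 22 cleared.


Step 1: 399488222 & 1219007909 = 8950916
Step 2: 8950916 & ~(1 << 22) = 8950916

8950916


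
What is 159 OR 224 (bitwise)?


0b10011111 | 0b11100000 = 0b11111111 = 255

255


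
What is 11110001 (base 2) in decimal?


11110001 in decimal = 241

241


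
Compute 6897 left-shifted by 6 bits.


0b1101011110001 << 6 = 0b1101011110001000000 = 441408

441408


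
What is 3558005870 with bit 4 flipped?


3558005870 ^ (1 << 4) = 3558005870 ^ 16 = 3558005886

3558005886


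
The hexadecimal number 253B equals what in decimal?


253B hex = 9531 decimal

9531


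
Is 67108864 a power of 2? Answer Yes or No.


0b100000000000000000000000000. Only one bit set => Yes

Yes


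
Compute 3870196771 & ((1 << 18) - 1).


3870196771 & 262143 = 164899

164899


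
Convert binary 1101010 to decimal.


1101010 in decimal = 106

106


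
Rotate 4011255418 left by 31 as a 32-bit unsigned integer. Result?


Rotate 0b11101111000101101110011001111010 left by 31 (32-bit) = 0b1110111100010110111001100111101 = 2005627709

2005627709


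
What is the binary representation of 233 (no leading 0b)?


233 = 11101001 in binary

11101001


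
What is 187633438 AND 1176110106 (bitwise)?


0b1011001011110000111100011110 & 0b1000110000110100000010000011010 = 0b10000010100000010000011010 = 34210842

34210842


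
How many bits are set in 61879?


0b1111000110110111 has 11 set bits

11


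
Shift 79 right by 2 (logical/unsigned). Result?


0b1001111 >> 2 = 0b10011 = 19

19


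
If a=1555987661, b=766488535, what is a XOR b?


1555987661 ^ 766488535 = 1896993562

1896993562


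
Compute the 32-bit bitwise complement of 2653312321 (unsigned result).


~0b10011110001001100101010101000001 = 0b1100001110110011010101010111110 = 1641654974 (32-bit unsigned)

1641654974


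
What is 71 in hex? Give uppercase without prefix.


71 = 47 hex

47


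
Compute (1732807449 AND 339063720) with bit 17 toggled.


Step 1: 1732807449 & 339063720 = 67142408
Step 2: 67142408 ^ (1 << 17) = 67142408 ^ 131072 = 67273480

67273480


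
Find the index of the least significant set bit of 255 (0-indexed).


0b11111111. Lowest set bit at position 0

0


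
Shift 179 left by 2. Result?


0b10110011 << 2 = 0b1011001100 = 716

716


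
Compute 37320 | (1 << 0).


37320 | (1 << 0) = 37320 | 1 = 37321

37321


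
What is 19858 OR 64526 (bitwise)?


0b100110110010010 | 0b1111110000001110 = 0b1111110110011110 = 64926

64926


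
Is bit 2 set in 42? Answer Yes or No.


0b101010, bit 2 = 0. No

No


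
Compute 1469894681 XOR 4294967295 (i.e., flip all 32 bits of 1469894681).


1469894681 ^ 4294967295 = 2825072614

2825072614


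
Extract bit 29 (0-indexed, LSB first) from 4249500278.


0b11111101010010100011101001110110, position 29 = 1

1


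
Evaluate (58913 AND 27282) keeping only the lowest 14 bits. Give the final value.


Step 1: 58913 & 27282 = 25088
Step 2: 25088 & 16383 = 8704

8704


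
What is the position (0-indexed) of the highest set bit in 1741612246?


0b1100111110011101110010011010110. Highest set bit at position 30

30


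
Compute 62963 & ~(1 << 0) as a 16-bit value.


62963 & ~(1 << 0) = 62962

62962


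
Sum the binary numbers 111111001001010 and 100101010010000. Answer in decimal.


111111001001010 + 100101010010000 = 1100100011011010 = 51418

51418


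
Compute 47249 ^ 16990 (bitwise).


0b1011100010010001 ^ 0b100001001011110 = 0b1111101011001111 = 64207

64207


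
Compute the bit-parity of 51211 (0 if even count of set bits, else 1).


0b1100100000001011 has 6 ones => parity 0

0


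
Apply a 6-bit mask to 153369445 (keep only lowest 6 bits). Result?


153369445 & 63 = 37

37


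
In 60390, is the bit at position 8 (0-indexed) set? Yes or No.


0b1110101111100110, bit 8 = 1. Yes

Yes


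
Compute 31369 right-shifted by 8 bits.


0b111101010001001 >> 8 = 0b1111010 = 122

122


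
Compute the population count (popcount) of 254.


0b11111110 has 7 set bits

7


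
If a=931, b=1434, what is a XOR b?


931 ^ 1434 = 1593

1593


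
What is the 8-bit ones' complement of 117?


117 ^ 255 = 138

138


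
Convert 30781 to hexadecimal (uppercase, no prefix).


30781 = 783D hex

783D


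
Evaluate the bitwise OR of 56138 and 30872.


0b1101101101001010 | 0b111100010011000 = 0b1111101111011010 = 64474

64474


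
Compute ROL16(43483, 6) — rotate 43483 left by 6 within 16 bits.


Rotate 0b1010100111011011 left by 6 (16-bit) = 0b111011011101010 = 30442

30442


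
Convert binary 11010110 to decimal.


11010110 in decimal = 214

214


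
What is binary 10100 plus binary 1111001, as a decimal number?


10100 + 1111001 = 10001101 = 141

141


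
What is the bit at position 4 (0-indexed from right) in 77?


0b1001101, position 4 = 0

0


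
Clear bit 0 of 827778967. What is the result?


827778967 & ~(1 << 0) = 827778966

827778966


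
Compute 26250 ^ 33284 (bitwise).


0b110011010001010 ^ 0b1000001000000100 = 0b1110010010001110 = 58510

58510


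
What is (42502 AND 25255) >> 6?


Step 1: 42502 & 25255 = 8710
Step 2: 8710 >> 6 = 136

136


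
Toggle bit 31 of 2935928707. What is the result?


2935928707 ^ (1 << 31) = 2935928707 ^ 2147483648 = 788445059

788445059


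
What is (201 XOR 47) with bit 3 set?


Step 1: 201 ^ 47 = 230
Step 2: 230 | (1 << 3) = 230 | 8 = 238

238


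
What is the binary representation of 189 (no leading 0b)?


189 = 10111101 in binary

10111101


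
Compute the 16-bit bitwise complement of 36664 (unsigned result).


~0b1000111100111000 = 0b111000011000111 = 28871 (16-bit unsigned)

28871


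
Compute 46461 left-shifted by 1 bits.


0b1011010101111101 << 1 = 0b10110101011111010 = 92922

92922


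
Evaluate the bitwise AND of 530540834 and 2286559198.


0b11111100111110110100100100010 & 0b10001000010010100001111111011110 = 0b1000000010100000100100000010 = 134875394

134875394


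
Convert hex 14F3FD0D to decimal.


14F3FD0D hex = 351534349 decimal

351534349


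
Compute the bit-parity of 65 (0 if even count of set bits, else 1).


0b1000001 has 2 ones => parity 0

0


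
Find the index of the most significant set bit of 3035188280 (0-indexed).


0b10110100111010010100110000111000. Highest set bit at position 31

31


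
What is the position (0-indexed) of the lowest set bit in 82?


0b1010010. Lowest set bit at position 1

1


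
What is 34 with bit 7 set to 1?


34 | (1 << 7) = 34 | 128 = 162

162


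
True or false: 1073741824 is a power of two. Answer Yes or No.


0b1000000000000000000000000000000. Only one bit set => Yes

Yes


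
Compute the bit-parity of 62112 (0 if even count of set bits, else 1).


0b1111001010100000 has 7 ones => parity 1

1


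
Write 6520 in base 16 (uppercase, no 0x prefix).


6520 = 1978 hex

1978


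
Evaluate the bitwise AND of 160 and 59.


0b10100000 & 0b111011 = 0b100000 = 32

32


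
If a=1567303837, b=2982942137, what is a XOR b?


1567303837 ^ 2982942137 = 3970383140

3970383140


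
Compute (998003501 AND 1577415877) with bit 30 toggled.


Step 1: 998003501 & 1577415877 = 436490245
Step 2: 436490245 ^ (1 << 30) = 436490245 ^ 1073741824 = 1510232069

1510232069


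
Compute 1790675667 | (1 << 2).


1790675667 | (1 << 2) = 1790675667 | 4 = 1790675671

1790675671


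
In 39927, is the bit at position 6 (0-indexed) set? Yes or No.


0b1001101111110111, bit 6 = 1. Yes

Yes


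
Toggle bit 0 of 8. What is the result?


8 ^ (1 << 0) = 8 ^ 1 = 9

9


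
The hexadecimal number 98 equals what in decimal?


98 hex = 152 decimal

152


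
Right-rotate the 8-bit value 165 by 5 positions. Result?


Rotate 0b10100101 right by 5 (8-bit) = 0b101101 = 45

45


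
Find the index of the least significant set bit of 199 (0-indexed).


0b11000111. Lowest set bit at position 0

0


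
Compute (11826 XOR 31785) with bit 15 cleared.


Step 1: 11826 ^ 31785 = 21019
Step 2: 21019 & ~(1 << 15) = 21019

21019


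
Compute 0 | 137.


0b0 | 0b10001001 = 0b10001001 = 137

137


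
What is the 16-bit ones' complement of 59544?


59544 ^ 65535 = 5991

5991


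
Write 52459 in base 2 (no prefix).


52459 = 1100110011101011 in binary

1100110011101011


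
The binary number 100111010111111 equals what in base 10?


100111010111111 in decimal = 20159

20159


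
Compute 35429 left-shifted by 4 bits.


0b1000101001100101 << 4 = 0b10001010011001010000 = 566864

566864


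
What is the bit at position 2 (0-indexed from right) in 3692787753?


0b11011100000110110111100000101001, position 2 = 0

0


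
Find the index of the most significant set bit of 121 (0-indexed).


0b1111001. Highest set bit at position 6

6


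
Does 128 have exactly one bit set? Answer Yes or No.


0b10000000. Only one bit set => Yes

Yes


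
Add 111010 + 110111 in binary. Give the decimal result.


111010 + 110111 = 1110001 = 113

113


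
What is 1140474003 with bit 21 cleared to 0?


1140474003 & ~(1 << 21) = 1138376851

1138376851


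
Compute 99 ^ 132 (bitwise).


0b1100011 ^ 0b10000100 = 0b11100111 = 231

231


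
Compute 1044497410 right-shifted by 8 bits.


0b111110010000011100010000000010 >> 8 = 0b1111100100000111000100 = 4080068

4080068


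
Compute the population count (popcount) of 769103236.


0b101101110101111001010110000100 has 16 set bits

16


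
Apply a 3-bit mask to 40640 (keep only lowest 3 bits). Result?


40640 & 7 = 0

0


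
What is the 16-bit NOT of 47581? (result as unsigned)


~0b1011100111011101 = 0b100011000100010 = 17954 (16-bit unsigned)

17954


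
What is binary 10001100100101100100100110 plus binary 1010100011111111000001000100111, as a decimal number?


10001100100101100100100110 + 1010100011111111000001000100111 = 1010110101100011101101101001101 = 1454496589

1454496589


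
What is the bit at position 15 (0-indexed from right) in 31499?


0b111101100001011, position 15 = 0

0


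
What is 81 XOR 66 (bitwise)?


0b1010001 ^ 0b1000010 = 0b10011 = 19

19


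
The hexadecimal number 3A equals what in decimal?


3A hex = 58 decimal

58


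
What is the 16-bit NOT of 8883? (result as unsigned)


~0b10001010110011 = 0b1101110101001100 = 56652 (16-bit unsigned)

56652


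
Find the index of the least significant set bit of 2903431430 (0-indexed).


0b10101101000011101101100100000110. Lowest set bit at position 1

1


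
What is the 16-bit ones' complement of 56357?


56357 ^ 65535 = 9178

9178


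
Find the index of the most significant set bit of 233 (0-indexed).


0b11101001. Highest set bit at position 7

7


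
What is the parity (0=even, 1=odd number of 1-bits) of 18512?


0b100100001010000 has 4 ones => parity 0

0


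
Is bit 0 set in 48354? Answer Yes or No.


0b1011110011100010, bit 0 = 0. No

No


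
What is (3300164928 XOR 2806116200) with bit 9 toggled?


Step 1: 3300164928 ^ 2806116200 = 1677027880
Step 2: 1677027880 ^ (1 << 9) = 1677027880 ^ 512 = 1677027368

1677027368


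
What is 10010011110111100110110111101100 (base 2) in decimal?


10010011110111100110110111101100 in decimal = 2480827884

2480827884


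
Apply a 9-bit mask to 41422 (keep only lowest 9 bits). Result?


41422 & 511 = 462

462


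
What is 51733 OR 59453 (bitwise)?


0b1100101000010101 | 0b1110100000111101 = 0b1110101000111101 = 59965

59965


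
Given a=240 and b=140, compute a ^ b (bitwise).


240 ^ 140 = 124

124


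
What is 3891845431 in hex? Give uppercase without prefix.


3891845431 = E7F8D937 hex

E7F8D937


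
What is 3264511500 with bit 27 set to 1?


3264511500 | (1 << 27) = 3264511500 | 134217728 = 3398729228

3398729228


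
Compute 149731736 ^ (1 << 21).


149731736 ^ (1 << 21) = 149731736 ^ 2097152 = 147634584

147634584


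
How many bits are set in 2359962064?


0b10001100101010100010100111010000 has 13 set bits

13


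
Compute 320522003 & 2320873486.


0b10011000110101100011100010011 & 0b10001010010101011011100000001110 = 0b10000100001000000000000010 = 34635778

34635778


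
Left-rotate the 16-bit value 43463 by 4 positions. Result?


Rotate 0b1010100111000111 left by 4 (16-bit) = 0b1001110001111010 = 40058

40058


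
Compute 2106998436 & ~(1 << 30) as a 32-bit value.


2106998436 & ~(1 << 30) = 1033256612

1033256612


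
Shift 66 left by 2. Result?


0b1000010 << 2 = 0b100001000 = 264

264


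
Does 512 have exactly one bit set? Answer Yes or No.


0b1000000000. Only one bit set => Yes

Yes


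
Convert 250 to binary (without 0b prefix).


250 = 11111010 in binary

11111010


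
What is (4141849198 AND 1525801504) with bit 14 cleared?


Step 1: 4141849198 & 1525801504 = 1389462048
Step 2: 1389462048 & ~(1 << 14) = 1389462048

1389462048


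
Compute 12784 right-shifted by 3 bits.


0b11000111110000 >> 3 = 0b11000111110 = 1598

1598


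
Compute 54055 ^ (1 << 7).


54055 ^ (1 << 7) = 54055 ^ 128 = 54183

54183


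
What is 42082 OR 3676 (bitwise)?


0b1010010001100010 | 0b111001011100 = 0b1010111001111110 = 44670

44670


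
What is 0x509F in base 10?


509F hex = 20639 decimal

20639


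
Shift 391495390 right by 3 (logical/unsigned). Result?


0b10111010101011011111011011110 >> 3 = 0b10111010101011011111011011 = 48936923

48936923


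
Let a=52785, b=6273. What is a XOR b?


52785 ^ 6273 = 54960

54960


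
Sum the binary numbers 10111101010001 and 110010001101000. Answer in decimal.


10111101010001 + 110010001101000 = 1001001110111001 = 37817

37817


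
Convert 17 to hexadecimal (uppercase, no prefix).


17 = 11 hex

11


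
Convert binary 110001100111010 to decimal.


110001100111010 in decimal = 25402

25402


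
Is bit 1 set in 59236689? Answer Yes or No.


0b11100001111110000101010001, bit 1 = 0. No

No


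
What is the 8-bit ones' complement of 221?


221 ^ 255 = 34

34


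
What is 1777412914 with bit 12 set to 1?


1777412914 | (1 << 12) = 1777412914 | 4096 = 1777417010

1777417010


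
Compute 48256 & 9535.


0b1011110010000000 & 0b10010100111111 = 0b10010000000000 = 9216

9216


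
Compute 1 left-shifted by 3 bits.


0b1 << 3 = 0b1000 = 8

8


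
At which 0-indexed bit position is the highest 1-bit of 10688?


0b10100111000000. Highest set bit at position 13

13


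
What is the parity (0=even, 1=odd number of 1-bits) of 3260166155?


0b11000010010100100011000000001011 has 11 ones => parity 1

1


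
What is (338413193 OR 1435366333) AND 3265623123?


Step 1: 338413193 | 1435366333 = 1437595581
Step 2: 1437595581 & 3265623123 = 1084584977

1084584977


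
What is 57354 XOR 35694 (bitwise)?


0b1110000000001010 ^ 0b1000101101101110 = 0b110101101100100 = 27492

27492


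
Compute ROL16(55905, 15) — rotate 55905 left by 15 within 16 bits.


Rotate 0b1101101001100001 left by 15 (16-bit) = 0b1110110100110000 = 60720

60720


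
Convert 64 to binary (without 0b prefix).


64 = 1000000 in binary

1000000


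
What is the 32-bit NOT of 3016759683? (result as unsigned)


~0b10110011110100000001100110000011 = 0b1001100001011111110011001111100 = 1278207612 (32-bit unsigned)

1278207612


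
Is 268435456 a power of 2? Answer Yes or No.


0b10000000000000000000000000000. Only one bit set => Yes

Yes


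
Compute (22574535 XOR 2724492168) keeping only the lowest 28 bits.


Step 1: 22574535 ^ 2724492168 = 2738619983
Step 2: 2738619983 & 268435455 = 54265423

54265423


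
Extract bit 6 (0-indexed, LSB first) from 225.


0b11100001, position 6 = 1

1


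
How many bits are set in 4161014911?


0b11111000000001000000110001111111 has 15 set bits

15


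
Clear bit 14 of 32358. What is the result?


32358 & ~(1 << 14) = 15974

15974


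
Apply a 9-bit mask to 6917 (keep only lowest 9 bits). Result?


6917 & 511 = 261

261


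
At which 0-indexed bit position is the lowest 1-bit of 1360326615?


0b1010001000101001110111111010111. Lowest set bit at position 0

0


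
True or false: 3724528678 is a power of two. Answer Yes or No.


0b11011101111111111100110000100110. Multiple bits set => No

No


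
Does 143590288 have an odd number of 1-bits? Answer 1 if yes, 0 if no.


0b1000100011110000001110010000 has 10 ones => parity 0

0


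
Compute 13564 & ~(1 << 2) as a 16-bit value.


13564 & ~(1 << 2) = 13560

13560


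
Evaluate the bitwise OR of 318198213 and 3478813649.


0b10010111101110101000111000101 | 0b11001111010110100111101111010001 = 0b11011111111111110111101111010101 = 3758062549

3758062549


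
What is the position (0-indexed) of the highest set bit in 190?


0b10111110. Highest set bit at position 7

7


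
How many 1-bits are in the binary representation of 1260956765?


0b1001011001010001010110001011101 has 15 set bits

15


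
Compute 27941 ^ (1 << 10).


27941 ^ (1 << 10) = 27941 ^ 1024 = 26917

26917


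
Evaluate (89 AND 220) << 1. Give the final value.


Step 1: 89 & 220 = 88
Step 2: 88 << 1 = 176

176


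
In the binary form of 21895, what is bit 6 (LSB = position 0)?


0b101010110000111, position 6 = 0

0


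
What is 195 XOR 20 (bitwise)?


0b11000011 ^ 0b10100 = 0b11010111 = 215

215


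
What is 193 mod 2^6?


193 & 63 = 1

1


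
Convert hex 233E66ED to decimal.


233E66ED hex = 591292141 decimal

591292141


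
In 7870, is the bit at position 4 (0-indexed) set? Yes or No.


0b1111010111110, bit 4 = 1. Yes

Yes


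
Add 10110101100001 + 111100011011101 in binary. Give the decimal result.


10110101100001 + 111100011011101 = 1010011000111110 = 42558

42558


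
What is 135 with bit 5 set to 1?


135 | (1 << 5) = 135 | 32 = 167

167


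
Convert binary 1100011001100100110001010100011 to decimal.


1100011001100100110001010100011 in decimal = 1664246435

1664246435


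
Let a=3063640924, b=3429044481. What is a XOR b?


3063640924 ^ 3429044481 = 2063098461

2063098461


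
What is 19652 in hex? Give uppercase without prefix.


19652 = 4CC4 hex

4CC4


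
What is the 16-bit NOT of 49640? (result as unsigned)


~0b1100000111101000 = 0b11111000010111 = 15895 (16-bit unsigned)

15895


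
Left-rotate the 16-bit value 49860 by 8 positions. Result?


Rotate 0b1100001011000100 left by 8 (16-bit) = 0b1100010011000010 = 50370

50370


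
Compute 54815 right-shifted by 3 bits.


0b1101011000011111 >> 3 = 0b1101011000011 = 6851

6851


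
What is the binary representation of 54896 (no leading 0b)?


54896 = 1101011001110000 in binary

1101011001110000


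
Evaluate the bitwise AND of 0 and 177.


0b0 & 0b10110001 = 0b0 = 0

0


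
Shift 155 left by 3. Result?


0b10011011 << 3 = 0b10011011000 = 1240

1240


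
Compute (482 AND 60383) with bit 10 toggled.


Step 1: 482 & 60383 = 450
Step 2: 450 ^ (1 << 10) = 450 ^ 1024 = 1474

1474


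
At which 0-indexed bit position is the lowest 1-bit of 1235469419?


0b1001001101000111100010001101011. Lowest set bit at position 0

0


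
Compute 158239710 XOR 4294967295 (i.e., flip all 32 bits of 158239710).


158239710 ^ 4294967295 = 4136727585

4136727585


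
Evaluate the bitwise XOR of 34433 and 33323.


0b1000011010000001 ^ 0b1000001000101011 = 0b10010101010 = 1194

1194


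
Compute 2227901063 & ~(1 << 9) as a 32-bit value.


2227901063 & ~(1 << 9) = 2227900551

2227900551


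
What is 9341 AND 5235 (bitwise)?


0b10010001111101 & 0b1010001110011 = 0b10001110001 = 1137

1137


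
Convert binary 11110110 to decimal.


11110110 in decimal = 246

246


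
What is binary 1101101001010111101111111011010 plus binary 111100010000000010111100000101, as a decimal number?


1101101001010111101111111011010 + 111100010000000010111100000101 = 10101001011011000000111011011111 = 2842431199

2842431199


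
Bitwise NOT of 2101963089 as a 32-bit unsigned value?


~0b1111101010010010110100101010001 = 0b10000010101101101001011010101110 = 2193004206 (32-bit unsigned)

2193004206


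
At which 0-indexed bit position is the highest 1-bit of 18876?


0b100100110111100. Highest set bit at position 14

14
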